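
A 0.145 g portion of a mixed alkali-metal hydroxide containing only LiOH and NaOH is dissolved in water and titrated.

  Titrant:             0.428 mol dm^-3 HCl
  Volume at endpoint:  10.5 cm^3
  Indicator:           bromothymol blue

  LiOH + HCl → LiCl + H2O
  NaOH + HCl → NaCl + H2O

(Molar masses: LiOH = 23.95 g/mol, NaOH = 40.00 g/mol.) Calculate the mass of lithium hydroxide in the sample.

0.0519 g

n(HCl) = 0.0105 × 0.428 = 4.49 × 10^-3 mol
Let x = n(LiOH), y = n(NaOH).
Titrant: 1x + 1y = 4.49 × 10^-3;  mass: 23.95x + 40.00y = 0.145
Solving, x = 2.17 × 10^-3 mol, y = 2.33 × 10^-3 mol
mass of LiOH = 2.17 × 10^-3 × 23.95 = 0.0519 g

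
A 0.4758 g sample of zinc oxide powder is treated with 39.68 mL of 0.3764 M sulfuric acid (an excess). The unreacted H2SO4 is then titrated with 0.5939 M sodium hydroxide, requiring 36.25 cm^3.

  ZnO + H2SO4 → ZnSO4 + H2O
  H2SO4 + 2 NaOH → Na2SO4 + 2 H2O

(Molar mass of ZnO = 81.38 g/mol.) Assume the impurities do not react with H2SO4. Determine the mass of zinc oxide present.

n(H2SO4) added = 0.03968 × 0.3764 = 0.01494 mol
n(NaOH) used in back-titration = 0.03625 × 0.5939 = 0.02153 mol
From the 1:2 ratio, n(H2SO4) left over = 1/2 × 0.02153 = 0.01076 mol
n(H2SO4) consumed by analyte = 0.01494 − 0.01076 = 4.171 × 10^-3 mol
n(ZnO) = 4.171 × 10^-3 mol (1:1 ratio)
mass of ZnO = 4.171 × 10^-3 × 81.38 = 0.3394 g

0.3394 g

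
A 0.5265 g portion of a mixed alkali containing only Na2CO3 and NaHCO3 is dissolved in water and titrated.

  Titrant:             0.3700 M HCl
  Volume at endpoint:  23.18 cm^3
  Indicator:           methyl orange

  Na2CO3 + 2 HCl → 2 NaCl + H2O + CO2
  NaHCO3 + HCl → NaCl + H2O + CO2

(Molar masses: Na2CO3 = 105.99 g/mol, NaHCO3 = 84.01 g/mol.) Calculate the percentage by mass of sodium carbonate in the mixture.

62.97 %

n(HCl) = 0.02318 × 0.3700 = 8.577 × 10^-3 mol
Let x = n(Na2CO3), y = n(NaHCO3).
Titrant: 2x + 1y = 8.577 × 10^-3;  mass: 105.99x + 84.01y = 0.5265
Solving, x = 3.128 × 10^-3 mol, y = 2.321 × 10^-3 mol
mass of Na2CO3 = 3.128 × 10^-3 × 105.99 = 0.3315 g
% Na2CO3 = 0.3315 / 0.5265 × 100 = 62.97 %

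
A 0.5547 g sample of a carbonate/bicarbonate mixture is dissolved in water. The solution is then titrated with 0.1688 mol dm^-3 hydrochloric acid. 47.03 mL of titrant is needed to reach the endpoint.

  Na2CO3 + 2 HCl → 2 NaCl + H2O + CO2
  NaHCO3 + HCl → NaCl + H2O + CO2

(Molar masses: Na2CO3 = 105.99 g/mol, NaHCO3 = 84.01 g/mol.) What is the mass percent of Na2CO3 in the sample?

34.57 %

n(HCl) = 0.04703 × 0.1688 = 7.939 × 10^-3 mol
Let x = n(Na2CO3), y = n(NaHCO3).
Titrant: 2x + 1y = 7.939 × 10^-3;  mass: 105.99x + 84.01y = 0.5547
Solving, x = 1.809 × 10^-3 mol, y = 4.320 × 10^-3 mol
mass of Na2CO3 = 1.809 × 10^-3 × 105.99 = 0.1918 g
% Na2CO3 = 0.1918 / 0.5547 × 100 = 34.57 %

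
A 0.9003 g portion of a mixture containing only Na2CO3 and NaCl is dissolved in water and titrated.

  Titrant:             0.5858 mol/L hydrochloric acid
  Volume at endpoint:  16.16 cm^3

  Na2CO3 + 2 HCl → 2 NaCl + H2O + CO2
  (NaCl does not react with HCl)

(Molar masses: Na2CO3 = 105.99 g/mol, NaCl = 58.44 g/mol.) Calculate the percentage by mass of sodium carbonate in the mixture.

55.72 %

n(HCl) = 0.01616 × 0.5858 = 9.467 × 10^-3 mol
Let x = n(Na2CO3), y = n(NaCl).
Titrant: 2x = 9.467 × 10^-3;  mass: 105.99x + 58.44y = 0.9003
Solving, x = 4.733 × 10^-3 mol, y = 6.821 × 10^-3 mol
mass of Na2CO3 = 4.733 × 10^-3 × 105.99 = 0.5017 g
% Na2CO3 = 0.5017 / 0.9003 × 100 = 55.72 %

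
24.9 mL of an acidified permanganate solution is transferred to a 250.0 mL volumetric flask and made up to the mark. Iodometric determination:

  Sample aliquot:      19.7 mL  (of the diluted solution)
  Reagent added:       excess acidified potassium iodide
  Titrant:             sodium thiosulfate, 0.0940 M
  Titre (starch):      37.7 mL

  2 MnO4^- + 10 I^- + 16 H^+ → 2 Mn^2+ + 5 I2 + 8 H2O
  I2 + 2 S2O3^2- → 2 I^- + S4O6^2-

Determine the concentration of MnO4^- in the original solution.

0.361 M

n(S2O3^2-) = 0.0377 × 0.0940 = 3.54 × 10^-3 mol
n(I2) = n(S2O3^2-)/2 = 1.77 × 10^-3 mol
From the 2:5 ratio, n(MnO4^-) in the aliquot = 2/5 × 1.77 × 10^-3 = 7.09 × 10^-4 mol
[MnO4^-]_dilute = 7.09 × 10^-4 / 0.0197 = 0.0360 mol/L
[MnO4^-]_original = 0.0360 × 250.0/24.9 = 0.361 mol/L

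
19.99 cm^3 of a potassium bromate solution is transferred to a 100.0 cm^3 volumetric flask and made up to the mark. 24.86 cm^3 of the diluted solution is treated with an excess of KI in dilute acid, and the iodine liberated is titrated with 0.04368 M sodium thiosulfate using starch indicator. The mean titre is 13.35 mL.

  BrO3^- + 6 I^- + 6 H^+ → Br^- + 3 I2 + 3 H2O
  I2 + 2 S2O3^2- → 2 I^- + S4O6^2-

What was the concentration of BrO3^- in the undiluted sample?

0.01956 M

n(S2O3^2-) = 0.01335 × 0.04368 = 5.831 × 10^-4 mol
n(I2) = n(S2O3^2-)/2 = 2.916 × 10^-4 mol
From the 1:3 ratio, n(BrO3^-) in the aliquot = 1/3 × 2.916 × 10^-4 = 9.719 × 10^-5 mol
[BrO3^-]_dilute = 9.719 × 10^-5 / 0.02486 = 0.003909 mol/L
[BrO3^-]_original = 0.003909 × 100.0/19.99 = 0.01956 mol/L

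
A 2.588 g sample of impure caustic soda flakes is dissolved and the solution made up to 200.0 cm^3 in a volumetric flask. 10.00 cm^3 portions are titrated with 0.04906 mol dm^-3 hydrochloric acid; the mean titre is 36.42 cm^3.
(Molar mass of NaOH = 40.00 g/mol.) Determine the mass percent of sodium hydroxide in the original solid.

55.23 %

NaOH + HCl → NaCl + H2O
n(HCl) per titration = 0.03642 × 0.04906 = 1.787 × 10^-3 mol
n(NaOH) in each aliquot = 1.787 × 10^-3 mol (1:1 ratio)
n(NaOH) in the whole flask = 1.787 × 10^-3 × 200.0/10.00 = 0.03574 mol
mass of NaOH = 0.03574 × 40.00 = 1.429 g
% NaOH = 1.429 / 2.588 × 100 = 55.23 %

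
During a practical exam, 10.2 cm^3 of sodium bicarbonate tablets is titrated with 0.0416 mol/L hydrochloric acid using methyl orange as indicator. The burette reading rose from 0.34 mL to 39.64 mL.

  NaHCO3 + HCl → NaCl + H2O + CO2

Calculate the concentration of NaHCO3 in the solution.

0.160 mol/L

n(HCl) = 0.0393 L × 0.0416 mol/L = 1.63 × 10^-3 mol
n(NaHCO3) = 1.63 × 10^-3 mol (1:1 mole ratio)
[NaHCO3] = 1.63 × 10^-3 mol / 0.0102 L = 0.160 mol/L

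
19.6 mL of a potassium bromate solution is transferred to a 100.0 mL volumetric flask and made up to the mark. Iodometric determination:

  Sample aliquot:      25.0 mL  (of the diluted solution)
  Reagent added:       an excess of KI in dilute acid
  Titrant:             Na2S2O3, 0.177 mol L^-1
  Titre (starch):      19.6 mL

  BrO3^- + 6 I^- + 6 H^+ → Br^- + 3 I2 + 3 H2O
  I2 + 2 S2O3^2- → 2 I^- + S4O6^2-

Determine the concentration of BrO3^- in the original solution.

0.118 mol/L

n(S2O3^2-) = 0.0196 × 0.177 = 3.47 × 10^-3 mol
n(I2) = n(S2O3^2-)/2 = 1.73 × 10^-3 mol
From the 1:3 ratio, n(BrO3^-) in the aliquot = 1/3 × 1.73 × 10^-3 = 5.78 × 10^-4 mol
[BrO3^-]_dilute = 5.78 × 10^-4 / 0.0250 = 0.0231 mol/L
[BrO3^-]_original = 0.0231 × 100.0/19.6 = 0.118 mol/L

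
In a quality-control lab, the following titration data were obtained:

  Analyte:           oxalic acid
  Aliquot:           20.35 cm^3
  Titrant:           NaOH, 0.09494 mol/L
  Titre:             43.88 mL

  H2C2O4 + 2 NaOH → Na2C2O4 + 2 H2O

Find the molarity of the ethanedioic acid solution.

n(NaOH) = 0.04388 L × 0.09494 mol/L = 4.166 × 10^-3 mol
From the 1:2 mole ratio, n(H2C2O4) = 1/2 × 4.166 × 10^-3 = 2.083 × 10^-3 mol
[H2C2O4] = 2.083 × 10^-3 mol / 0.02035 L = 0.1024 mol/L

0.1024 mol/L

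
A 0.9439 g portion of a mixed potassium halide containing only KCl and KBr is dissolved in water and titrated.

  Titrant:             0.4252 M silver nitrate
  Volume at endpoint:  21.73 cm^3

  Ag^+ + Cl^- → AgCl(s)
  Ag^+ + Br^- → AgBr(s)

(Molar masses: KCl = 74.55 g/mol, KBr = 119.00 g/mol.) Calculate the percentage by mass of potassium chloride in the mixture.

n(AgNO3) = 0.02173 × 0.4252 = 9.240 × 10^-3 mol
Let x = n(KCl), y = n(KBr).
Titrant: 1x + 1y = 9.240 × 10^-3;  mass: 74.55x + 119.00y = 0.9439
Solving, x = 3.501 × 10^-3 mol, y = 5.739 × 10^-3 mol
mass of KCl = 3.501 × 10^-3 × 74.55 = 0.2610 g
% KCl = 0.2610 / 0.9439 × 100 = 27.65 %

27.65 %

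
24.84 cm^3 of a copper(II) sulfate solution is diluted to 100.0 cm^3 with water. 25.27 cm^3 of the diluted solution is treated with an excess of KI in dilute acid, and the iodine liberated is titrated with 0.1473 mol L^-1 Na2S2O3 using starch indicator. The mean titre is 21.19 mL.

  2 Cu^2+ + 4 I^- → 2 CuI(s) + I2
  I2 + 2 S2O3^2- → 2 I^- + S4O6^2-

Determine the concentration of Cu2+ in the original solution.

n(S2O3^2-) = 0.02119 × 0.1473 = 3.121 × 10^-3 mol
n(I2) = n(S2O3^2-)/2 = 1.561 × 10^-3 mol
From the 2:1 ratio, n(Cu2+) in the aliquot = 2/1 × 1.561 × 10^-3 = 3.121 × 10^-3 mol
[Cu2+]_dilute = 3.121 × 10^-3 / 0.02527 = 0.1235 mol/L
[Cu2+]_original = 0.1235 × 100.0/24.84 = 0.4973 mol/L

0.4973 mol/L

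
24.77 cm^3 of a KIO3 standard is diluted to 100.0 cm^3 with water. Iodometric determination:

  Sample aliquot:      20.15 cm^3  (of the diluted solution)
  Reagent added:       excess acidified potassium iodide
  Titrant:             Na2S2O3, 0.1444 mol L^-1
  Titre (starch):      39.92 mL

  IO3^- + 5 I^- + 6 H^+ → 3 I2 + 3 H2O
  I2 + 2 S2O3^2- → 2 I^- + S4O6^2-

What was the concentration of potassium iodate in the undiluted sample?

0.1925 mol/L

n(S2O3^2-) = 0.03992 × 0.1444 = 5.764 × 10^-3 mol
n(I2) = n(S2O3^2-)/2 = 2.882 × 10^-3 mol
From the 1:3 ratio, n(IO3^-) in the aliquot = 1/3 × 2.882 × 10^-3 = 9.607 × 10^-4 mol
[IO3^-]_dilute = 9.607 × 10^-4 / 0.02015 = 0.04768 mol/L
[IO3^-]_original = 0.04768 × 100.0/24.77 = 0.1925 mol/L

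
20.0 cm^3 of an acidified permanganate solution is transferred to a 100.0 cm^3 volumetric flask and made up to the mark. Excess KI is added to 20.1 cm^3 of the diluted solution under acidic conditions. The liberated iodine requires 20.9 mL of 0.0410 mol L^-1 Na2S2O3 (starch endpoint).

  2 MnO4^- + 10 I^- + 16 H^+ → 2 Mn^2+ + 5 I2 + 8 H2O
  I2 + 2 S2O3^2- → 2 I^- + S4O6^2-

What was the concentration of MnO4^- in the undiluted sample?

0.0426 mol/L

n(S2O3^2-) = 0.0209 × 0.0410 = 8.57 × 10^-4 mol
n(I2) = n(S2O3^2-)/2 = 4.28 × 10^-4 mol
From the 2:5 ratio, n(MnO4^-) in the aliquot = 2/5 × 4.28 × 10^-4 = 1.71 × 10^-4 mol
[MnO4^-]_dilute = 1.71 × 10^-4 / 0.0201 = 0.00853 mol/L
[MnO4^-]_original = 0.00853 × 100.0/20.0 = 0.0426 mol/L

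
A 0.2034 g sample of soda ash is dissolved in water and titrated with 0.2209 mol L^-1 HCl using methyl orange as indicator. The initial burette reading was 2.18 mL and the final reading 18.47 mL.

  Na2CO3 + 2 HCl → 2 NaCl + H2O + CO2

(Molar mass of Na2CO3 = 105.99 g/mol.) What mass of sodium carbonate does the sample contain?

n(HCl) = 0.01629 L × 0.2209 mol/L = 3.598 × 10^-3 mol
From the 1:2 ratio, n(Na2CO3) = 1/2 × 3.598 × 10^-3 = 1.799 × 10^-3 mol
mass of Na2CO3 = 1.799 × 10^-3 × 105.99 g/mol = 0.1907 g

0.1907 g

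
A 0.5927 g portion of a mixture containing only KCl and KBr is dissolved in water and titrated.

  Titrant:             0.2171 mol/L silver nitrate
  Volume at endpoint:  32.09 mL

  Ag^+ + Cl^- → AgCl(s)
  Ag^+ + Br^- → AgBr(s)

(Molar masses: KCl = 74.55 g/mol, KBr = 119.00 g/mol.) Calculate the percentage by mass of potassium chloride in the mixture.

n(AgNO3) = 0.03209 × 0.2171 = 6.967 × 10^-3 mol
Let x = n(KCl), y = n(KBr).
Titrant: 1x + 1y = 6.967 × 10^-3;  mass: 74.55x + 119.00y = 0.5927
Solving, x = 5.317 × 10^-3 mol, y = 1.650 × 10^-3 mol
mass of KCl = 5.317 × 10^-3 × 74.55 = 0.3964 g
% KCl = 0.3964 / 0.5927 × 100 = 66.88 %

66.88 %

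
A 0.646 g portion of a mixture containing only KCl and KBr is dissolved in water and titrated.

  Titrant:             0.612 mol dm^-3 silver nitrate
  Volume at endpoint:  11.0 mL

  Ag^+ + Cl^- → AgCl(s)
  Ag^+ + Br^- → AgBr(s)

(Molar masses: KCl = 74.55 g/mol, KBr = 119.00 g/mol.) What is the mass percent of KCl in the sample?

n(AgNO3) = 0.0110 × 0.612 = 6.73 × 10^-3 mol
Let x = n(KCl), y = n(KBr).
Titrant: 1x + 1y = 6.73 × 10^-3;  mass: 74.55x + 119.00y = 0.646
Solving, x = 3.49 × 10^-3 mol, y = 3.24 × 10^-3 mol
mass of KCl = 3.49 × 10^-3 × 74.55 = 0.260 g
% KCl = 0.260 / 0.646 × 100 = 40.3 %

40.3 %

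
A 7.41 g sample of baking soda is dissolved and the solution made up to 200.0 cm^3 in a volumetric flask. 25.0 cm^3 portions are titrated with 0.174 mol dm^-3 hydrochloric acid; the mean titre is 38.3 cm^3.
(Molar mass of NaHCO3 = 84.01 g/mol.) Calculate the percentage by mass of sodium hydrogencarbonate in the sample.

NaHCO3 + HCl → NaCl + H2O + CO2
n(HCl) per titration = 0.0383 × 0.174 = 6.66 × 10^-3 mol
n(NaHCO3) in each aliquot = 6.66 × 10^-3 mol (1:1 ratio)
n(NaHCO3) in the whole flask = 6.66 × 10^-3 × 200.0/25.0 = 0.0533 mol
mass of NaHCO3 = 0.0533 × 84.01 = 4.48 g
% NaHCO3 = 4.48 / 7.41 × 100 = 60.4 %

60.4 %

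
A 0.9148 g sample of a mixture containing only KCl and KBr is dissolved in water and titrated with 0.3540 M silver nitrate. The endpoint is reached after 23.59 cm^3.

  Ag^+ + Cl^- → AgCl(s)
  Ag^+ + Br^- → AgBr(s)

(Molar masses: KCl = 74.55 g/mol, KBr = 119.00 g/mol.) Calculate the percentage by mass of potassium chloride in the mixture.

14.47 %

n(AgNO3) = 0.02359 × 0.3540 = 8.351 × 10^-3 mol
Let x = n(KCl), y = n(KBr).
Titrant: 1x + 1y = 8.351 × 10^-3;  mass: 74.55x + 119.00y = 0.9148
Solving, x = 1.776 × 10^-3 mol, y = 6.575 × 10^-3 mol
mass of KCl = 1.776 × 10^-3 × 74.55 = 0.1324 g
% KCl = 0.1324 / 0.9148 × 100 = 14.47 %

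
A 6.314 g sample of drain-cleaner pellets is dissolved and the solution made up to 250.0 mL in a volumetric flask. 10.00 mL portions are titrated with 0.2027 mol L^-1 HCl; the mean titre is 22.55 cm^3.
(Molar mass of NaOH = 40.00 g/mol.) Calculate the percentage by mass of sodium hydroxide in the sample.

72.39 %

NaOH + HCl → NaCl + H2O
n(HCl) per titration = 0.02255 × 0.2027 = 4.571 × 10^-3 mol
n(NaOH) in each aliquot = 4.571 × 10^-3 mol (1:1 ratio)
n(NaOH) in the whole flask = 4.571 × 10^-3 × 250.0/10.00 = 0.1143 mol
mass of NaOH = 0.1143 × 40.00 = 4.571 g
% NaOH = 4.571 / 6.314 × 100 = 72.39 %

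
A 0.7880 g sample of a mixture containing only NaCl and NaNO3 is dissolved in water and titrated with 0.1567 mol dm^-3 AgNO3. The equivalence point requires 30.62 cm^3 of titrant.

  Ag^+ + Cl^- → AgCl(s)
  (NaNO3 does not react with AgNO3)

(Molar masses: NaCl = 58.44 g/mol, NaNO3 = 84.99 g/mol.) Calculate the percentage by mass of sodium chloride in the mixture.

35.58 %

n(AgNO3) = 0.03062 × 0.1567 = 4.798 × 10^-3 mol
Let x = n(NaCl), y = n(NaNO3).
Titrant: 1x = 4.798 × 10^-3;  mass: 58.44x + 84.99y = 0.7880
Solving, x = 4.798 × 10^-3 mol, y = 5.972 × 10^-3 mol
mass of NaCl = 4.798 × 10^-3 × 58.44 = 0.2804 g
% NaCl = 0.2804 / 0.7880 × 100 = 35.58 %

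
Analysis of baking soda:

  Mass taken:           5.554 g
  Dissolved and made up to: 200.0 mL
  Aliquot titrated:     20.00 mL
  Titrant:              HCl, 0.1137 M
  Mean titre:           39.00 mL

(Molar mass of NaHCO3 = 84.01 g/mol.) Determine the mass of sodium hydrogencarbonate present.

NaHCO3 + HCl → NaCl + H2O + CO2
n(HCl) per titration = 0.03900 × 0.1137 = 4.434 × 10^-3 mol
n(NaHCO3) in each aliquot = 4.434 × 10^-3 mol (1:1 ratio)
n(NaHCO3) in the whole flask = 4.434 × 10^-3 × 200.0/20.00 = 0.04434 mol
mass of NaHCO3 = 0.04434 × 84.01 = 3.725 g

3.725 g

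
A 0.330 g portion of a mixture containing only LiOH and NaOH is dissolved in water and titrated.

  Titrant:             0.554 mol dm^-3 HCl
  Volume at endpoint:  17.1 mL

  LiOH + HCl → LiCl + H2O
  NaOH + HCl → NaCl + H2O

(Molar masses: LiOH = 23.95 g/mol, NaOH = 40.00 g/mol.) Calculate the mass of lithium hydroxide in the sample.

n(HCl) = 0.0171 × 0.554 = 9.47 × 10^-3 mol
Let x = n(LiOH), y = n(NaOH).
Titrant: 1x + 1y = 9.47 × 10^-3;  mass: 23.95x + 40.00y = 0.330
Solving, x = 3.05 × 10^-3 mol, y = 6.42 × 10^-3 mol
mass of LiOH = 3.05 × 10^-3 × 23.95 = 0.0730 g

0.0730 g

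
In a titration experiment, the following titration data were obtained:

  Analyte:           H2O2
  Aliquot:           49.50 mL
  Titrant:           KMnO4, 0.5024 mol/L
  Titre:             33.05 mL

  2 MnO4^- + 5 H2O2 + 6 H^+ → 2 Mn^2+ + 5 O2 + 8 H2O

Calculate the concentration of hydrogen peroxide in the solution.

0.8386 mol/L

n(KMnO4) = 0.03305 L × 0.5024 mol/L = 0.01660 mol
From the 5:2 mole ratio, n(H2O2) = 5/2 × 0.01660 = 0.04151 mol
[H2O2] = 0.04151 mol / 0.04950 L = 0.8386 mol/L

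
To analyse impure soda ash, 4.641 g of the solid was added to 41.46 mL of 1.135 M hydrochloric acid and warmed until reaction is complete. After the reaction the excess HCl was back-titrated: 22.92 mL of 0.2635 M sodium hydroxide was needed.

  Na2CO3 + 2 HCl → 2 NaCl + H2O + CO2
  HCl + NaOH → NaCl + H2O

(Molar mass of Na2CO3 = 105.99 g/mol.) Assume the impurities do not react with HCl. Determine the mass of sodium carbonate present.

2.174 g

n(HCl) added = 0.04146 × 1.135 = 0.04706 mol
n(NaOH) used in back-titration = 0.02292 × 0.2635 = 6.039 × 10^-3 mol
n(HCl) left over = 6.039 × 10^-3 mol (1:1 ratio)
n(HCl) consumed by analyte = 0.04706 − 6.039 × 10^-3 = 0.04102 mol
From the 1:2 ratio, n(Na2CO3) = 1/2 × 0.04102 = 0.02051 mol
mass of Na2CO3 = 0.02051 × 105.99 = 2.174 g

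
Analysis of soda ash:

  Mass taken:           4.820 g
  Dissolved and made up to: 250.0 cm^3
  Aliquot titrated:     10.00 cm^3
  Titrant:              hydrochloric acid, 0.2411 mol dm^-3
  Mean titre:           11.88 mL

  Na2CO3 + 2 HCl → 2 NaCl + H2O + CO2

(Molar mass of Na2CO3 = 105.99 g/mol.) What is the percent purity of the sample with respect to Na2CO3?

n(HCl) per titration = 0.01188 × 0.2411 = 2.864 × 10^-3 mol
From the 1:2 ratio, n(Na2CO3) in each aliquot = 1/2 × 2.864 × 10^-3 = 1.432 × 10^-3 mol
n(Na2CO3) in the whole flask = 1.432 × 10^-3 × 250.0/10.00 = 0.03580 mol
mass of Na2CO3 = 0.03580 × 105.99 = 3.795 g
% Na2CO3 = 3.795 / 4.820 × 100 = 78.73 %

78.73 %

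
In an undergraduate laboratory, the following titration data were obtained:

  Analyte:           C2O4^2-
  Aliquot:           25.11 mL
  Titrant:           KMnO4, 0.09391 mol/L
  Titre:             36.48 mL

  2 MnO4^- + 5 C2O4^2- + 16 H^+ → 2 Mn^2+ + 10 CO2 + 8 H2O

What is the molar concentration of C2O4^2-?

n(KMnO4) = 0.03648 L × 0.09391 mol/L = 3.426 × 10^-3 mol
From the 5:2 mole ratio, n(C2O4^2-) = 5/2 × 3.426 × 10^-3 = 8.565 × 10^-3 mol
[C2O4^2-] = 8.565 × 10^-3 mol / 0.02511 L = 0.3411 mol/L

0.3411 mol/L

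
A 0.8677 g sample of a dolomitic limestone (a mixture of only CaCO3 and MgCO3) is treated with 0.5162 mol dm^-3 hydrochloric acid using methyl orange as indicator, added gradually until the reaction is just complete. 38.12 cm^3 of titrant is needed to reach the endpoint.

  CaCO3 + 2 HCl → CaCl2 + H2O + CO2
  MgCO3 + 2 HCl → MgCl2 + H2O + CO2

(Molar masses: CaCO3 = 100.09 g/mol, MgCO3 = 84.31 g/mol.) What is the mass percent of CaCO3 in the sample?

27.92 %

n(HCl) = 0.03812 × 0.5162 = 0.01968 mol
Let x = n(CaCO3), y = n(MgCO3).
Titrant: 2x + 2y = 0.01968;  mass: 100.09x + 84.31y = 0.8677
Solving, x = 2.420 × 10^-3 mol, y = 7.418 × 10^-3 mol
mass of CaCO3 = 2.420 × 10^-3 × 100.09 = 0.2423 g
% CaCO3 = 0.2423 / 0.8677 × 100 = 27.92 %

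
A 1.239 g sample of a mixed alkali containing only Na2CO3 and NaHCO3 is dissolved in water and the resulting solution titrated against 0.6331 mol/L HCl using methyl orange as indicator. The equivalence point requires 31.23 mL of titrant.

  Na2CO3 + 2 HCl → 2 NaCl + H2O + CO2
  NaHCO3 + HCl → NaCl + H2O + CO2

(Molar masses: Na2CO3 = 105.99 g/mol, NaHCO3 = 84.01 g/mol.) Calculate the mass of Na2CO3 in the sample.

0.7211 g

n(HCl) = 0.03123 × 0.6331 = 0.01977 mol
Let x = n(Na2CO3), y = n(NaHCO3).
Titrant: 2x + 1y = 0.01977;  mass: 105.99x + 84.01y = 1.239
Solving, x = 6.804 × 10^-3 mol, y = 6.165 × 10^-3 mol
mass of Na2CO3 = 6.804 × 10^-3 × 105.99 = 0.7211 g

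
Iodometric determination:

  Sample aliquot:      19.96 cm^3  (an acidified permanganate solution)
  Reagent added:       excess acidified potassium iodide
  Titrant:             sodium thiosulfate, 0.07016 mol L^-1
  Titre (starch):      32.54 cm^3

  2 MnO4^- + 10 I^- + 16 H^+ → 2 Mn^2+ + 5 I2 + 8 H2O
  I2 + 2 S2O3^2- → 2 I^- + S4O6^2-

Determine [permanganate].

n(S2O3^2-) = 0.03254 × 0.07016 = 2.283 × 10^-3 mol
n(I2) = n(S2O3^2-)/2 = 1.142 × 10^-3 mol
From the 2:5 ratio, n(MnO4^-) in the aliquot = 2/5 × 1.142 × 10^-3 = 4.566 × 10^-4 mol
[MnO4^-] = 4.566 × 10^-4 / 0.01996 = 0.02288 mol/L

0.02288 mol/L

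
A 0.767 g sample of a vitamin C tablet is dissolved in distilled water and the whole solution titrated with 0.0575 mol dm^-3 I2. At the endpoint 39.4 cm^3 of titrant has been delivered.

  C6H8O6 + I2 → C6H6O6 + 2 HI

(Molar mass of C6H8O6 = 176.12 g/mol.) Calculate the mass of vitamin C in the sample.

n(I2) = 0.0394 L × 0.0575 mol/L = 2.27 × 10^-3 mol
n(C6H8O6) = 2.27 × 10^-3 mol (1:1 ratio)
mass of C6H8O6 = 2.27 × 10^-3 × 176.12 g/mol = 0.399 g

0.399 g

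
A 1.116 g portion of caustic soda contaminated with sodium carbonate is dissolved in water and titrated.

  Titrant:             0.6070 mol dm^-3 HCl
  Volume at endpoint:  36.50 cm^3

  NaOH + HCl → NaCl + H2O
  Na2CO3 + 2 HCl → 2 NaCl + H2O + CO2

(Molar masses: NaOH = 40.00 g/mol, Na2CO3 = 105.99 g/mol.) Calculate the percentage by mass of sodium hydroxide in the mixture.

n(HCl) = 0.03650 × 0.6070 = 0.02216 mol
Let x = n(NaOH), y = n(Na2CO3).
Titrant: 1x + 2y = 0.02216;  mass: 40.00x + 105.99y = 1.116
Solving, x = 4.473 × 10^-3 mol, y = 8.841 × 10^-3 mol
mass of NaOH = 4.473 × 10^-3 × 40.00 = 0.1789 g
% NaOH = 0.1789 / 1.116 × 100 = 16.03 %

16.03 %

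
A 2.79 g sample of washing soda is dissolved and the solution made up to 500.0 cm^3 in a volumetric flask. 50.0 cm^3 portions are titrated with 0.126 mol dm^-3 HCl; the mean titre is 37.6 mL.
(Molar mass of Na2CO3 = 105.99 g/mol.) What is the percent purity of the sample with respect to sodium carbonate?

Na2CO3 + 2 HCl → 2 NaCl + H2O + CO2
n(HCl) per titration = 0.0376 × 0.126 = 4.74 × 10^-3 mol
From the 1:2 ratio, n(Na2CO3) in each aliquot = 1/2 × 4.74 × 10^-3 = 2.37 × 10^-3 mol
n(Na2CO3) in the whole flask = 2.37 × 10^-3 × 500.0/50.0 = 0.0237 mol
mass of Na2CO3 = 0.0237 × 105.99 = 2.51 g
% Na2CO3 = 2.51 / 2.79 × 100 = 90.0 %

90.0 %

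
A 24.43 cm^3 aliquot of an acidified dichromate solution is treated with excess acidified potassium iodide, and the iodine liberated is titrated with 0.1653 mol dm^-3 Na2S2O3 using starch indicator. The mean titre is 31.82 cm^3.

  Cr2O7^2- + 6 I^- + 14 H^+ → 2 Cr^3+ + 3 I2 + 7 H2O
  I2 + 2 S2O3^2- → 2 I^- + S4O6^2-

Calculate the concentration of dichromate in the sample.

n(S2O3^2-) = 0.03182 × 0.1653 = 5.260 × 10^-3 mol
n(I2) = n(S2O3^2-)/2 = 2.630 × 10^-3 mol
From the 1:3 ratio, n(Cr2O7^2-) in the aliquot = 1/3 × 2.630 × 10^-3 = 8.766 × 10^-4 mol
[Cr2O7^2-] = 8.766 × 10^-4 / 0.02443 = 0.03588 mol/L

0.03588 mol/L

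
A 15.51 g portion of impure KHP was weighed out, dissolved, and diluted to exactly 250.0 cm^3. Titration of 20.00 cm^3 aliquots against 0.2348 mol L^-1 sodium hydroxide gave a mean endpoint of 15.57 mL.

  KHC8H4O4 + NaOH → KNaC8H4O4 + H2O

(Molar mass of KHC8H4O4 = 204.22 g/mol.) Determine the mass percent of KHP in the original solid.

60.17 %

n(NaOH) per titration = 0.01557 × 0.2348 = 3.656 × 10^-3 mol
n(KHC8H4O4) in each aliquot = 3.656 × 10^-3 mol (1:1 ratio)
n(KHC8H4O4) in the whole flask = 3.656 × 10^-3 × 250.0/20.00 = 0.04570 mol
mass of KHC8H4O4 = 0.04570 × 204.22 = 9.332 g
% KHC8H4O4 = 9.332 / 15.51 × 100 = 60.17 %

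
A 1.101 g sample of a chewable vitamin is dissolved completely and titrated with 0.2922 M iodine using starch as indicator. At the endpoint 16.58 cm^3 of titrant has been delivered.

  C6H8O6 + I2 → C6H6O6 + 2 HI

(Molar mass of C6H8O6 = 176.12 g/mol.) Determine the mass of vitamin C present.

n(I2) = 0.01658 L × 0.2922 mol/L = 4.845 × 10^-3 mol
n(C6H8O6) = 4.845 × 10^-3 mol (1:1 ratio)
mass of C6H8O6 = 4.845 × 10^-3 × 176.12 g/mol = 0.8532 g

0.8532 g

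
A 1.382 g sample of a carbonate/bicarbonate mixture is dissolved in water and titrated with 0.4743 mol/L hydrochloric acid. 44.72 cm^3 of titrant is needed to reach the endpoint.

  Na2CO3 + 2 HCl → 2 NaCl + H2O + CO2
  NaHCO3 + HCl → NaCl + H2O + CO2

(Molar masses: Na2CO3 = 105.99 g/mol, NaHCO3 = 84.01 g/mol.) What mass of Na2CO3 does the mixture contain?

n(HCl) = 0.04472 × 0.4743 = 0.02121 mol
Let x = n(Na2CO3), y = n(NaHCO3).
Titrant: 2x + 1y = 0.02121;  mass: 105.99x + 84.01y = 1.382
Solving, x = 6.447 × 10^-3 mol, y = 8.317 × 10^-3 mol
mass of Na2CO3 = 6.447 × 10^-3 × 105.99 = 0.6833 g

0.6833 g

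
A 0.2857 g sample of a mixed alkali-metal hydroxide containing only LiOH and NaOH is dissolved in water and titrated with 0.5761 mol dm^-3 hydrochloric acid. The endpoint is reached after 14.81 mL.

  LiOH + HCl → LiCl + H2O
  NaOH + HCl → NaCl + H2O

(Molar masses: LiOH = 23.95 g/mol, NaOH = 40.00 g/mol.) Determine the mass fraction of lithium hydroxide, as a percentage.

29.03 %

n(HCl) = 0.01481 × 0.5761 = 8.532 × 10^-3 mol
Let x = n(LiOH), y = n(NaOH).
Titrant: 1x + 1y = 8.532 × 10^-3;  mass: 23.95x + 40.00y = 0.2857
Solving, x = 3.463 × 10^-3 mol, y = 5.069 × 10^-3 mol
mass of LiOH = 3.463 × 10^-3 × 23.95 = 0.08294 g
% LiOH = 0.08294 / 0.2857 × 100 = 29.03 %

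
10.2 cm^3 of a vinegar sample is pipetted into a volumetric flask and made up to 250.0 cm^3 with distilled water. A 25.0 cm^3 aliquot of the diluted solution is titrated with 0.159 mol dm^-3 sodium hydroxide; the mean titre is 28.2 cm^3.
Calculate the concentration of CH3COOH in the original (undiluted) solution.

4.40 mol/L

CH3COOH + NaOH → CH3COONa + H2O
n(NaOH) = 0.0282 × 0.159 = 4.48 × 10^-3 mol
n(CH3COOH) in the aliquot = 4.48 × 10^-3 mol (1:1 ratio)
[CH3COOH]_dilute = 4.48 × 10^-3 / 0.0250 = 0.179 mol/L
Dilution factor = 250.0 / 10.2 = 24.51
[CH3COOH]_stock = 0.179 × 24.51 = 4.40 mol/L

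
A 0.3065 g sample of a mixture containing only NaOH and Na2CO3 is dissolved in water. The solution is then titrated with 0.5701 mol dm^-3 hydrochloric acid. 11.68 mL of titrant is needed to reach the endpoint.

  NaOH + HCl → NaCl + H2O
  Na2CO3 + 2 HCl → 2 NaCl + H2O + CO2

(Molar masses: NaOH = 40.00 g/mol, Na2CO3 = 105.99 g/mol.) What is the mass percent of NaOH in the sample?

n(HCl) = 0.01168 × 0.5701 = 6.659 × 10^-3 mol
Let x = n(NaOH), y = n(Na2CO3).
Titrant: 1x + 2y = 6.659 × 10^-3;  mass: 40.00x + 105.99y = 0.3065
Solving, x = 3.569 × 10^-3 mol, y = 1.545 × 10^-3 mol
mass of NaOH = 3.569 × 10^-3 × 40.00 = 0.1428 g
% NaOH = 0.1428 / 0.3065 × 100 = 46.58 %

46.58 %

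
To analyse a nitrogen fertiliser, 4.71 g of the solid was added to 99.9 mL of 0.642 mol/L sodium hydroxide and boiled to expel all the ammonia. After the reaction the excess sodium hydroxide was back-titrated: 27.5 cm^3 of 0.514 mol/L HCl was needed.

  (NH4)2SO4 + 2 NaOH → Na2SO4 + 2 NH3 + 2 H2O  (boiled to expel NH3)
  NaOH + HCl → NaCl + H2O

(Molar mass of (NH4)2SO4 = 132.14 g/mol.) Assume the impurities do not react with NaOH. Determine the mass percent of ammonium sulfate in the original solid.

n(NaOH) added = 0.0999 × 0.642 = 0.0641 mol
n(HCl) used in back-titration = 0.0275 × 0.514 = 0.0141 mol
n(NaOH) left over = 0.0141 mol (1:1 ratio)
n(NaOH) consumed by analyte = 0.0641 − 0.0141 = 0.0500 mol
From the 1:2 ratio, n((NH4)2SO4) = 1/2 × 0.0500 = 0.0250 mol
mass of (NH4)2SO4 = 0.0250 × 132.14 = 3.30 g
% (NH4)2SO4 = 3.30 / 4.71 × 100 = 70.1 %

70.1 %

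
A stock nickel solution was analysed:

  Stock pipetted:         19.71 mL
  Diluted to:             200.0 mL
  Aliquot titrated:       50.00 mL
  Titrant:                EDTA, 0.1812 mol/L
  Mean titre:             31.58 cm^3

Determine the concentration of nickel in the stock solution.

1.161 mol/L

Ni^2+ + EDTA^4- → [Ni(EDTA)]^2-
n(EDTA) = 0.03158 × 0.1812 = 5.722 × 10^-3 mol
n(Ni2+) in the aliquot = 5.722 × 10^-3 mol (1:1 ratio)
[Ni2+]_dilute = 5.722 × 10^-3 / 0.05000 = 0.1144 mol/L
Dilution factor = 200.0 / 19.71 = 10.15
[Ni2+]_stock = 0.1144 × 10.15 = 1.161 mol/L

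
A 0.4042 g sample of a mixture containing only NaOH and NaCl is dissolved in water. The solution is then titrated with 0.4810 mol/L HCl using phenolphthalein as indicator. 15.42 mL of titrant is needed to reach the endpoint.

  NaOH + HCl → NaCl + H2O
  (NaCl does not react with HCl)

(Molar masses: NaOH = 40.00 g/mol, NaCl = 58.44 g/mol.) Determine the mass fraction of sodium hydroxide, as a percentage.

73.40 %

n(HCl) = 0.01542 × 0.4810 = 7.417 × 10^-3 mol
Let x = n(NaOH), y = n(NaCl).
Titrant: 1x = 7.417 × 10^-3;  mass: 40.00x + 58.44y = 0.4042
Solving, x = 7.417 × 10^-3 mol, y = 1.840 × 10^-3 mol
mass of NaOH = 7.417 × 10^-3 × 40.00 = 0.2967 g
% NaOH = 0.2967 / 0.4042 × 100 = 73.40 %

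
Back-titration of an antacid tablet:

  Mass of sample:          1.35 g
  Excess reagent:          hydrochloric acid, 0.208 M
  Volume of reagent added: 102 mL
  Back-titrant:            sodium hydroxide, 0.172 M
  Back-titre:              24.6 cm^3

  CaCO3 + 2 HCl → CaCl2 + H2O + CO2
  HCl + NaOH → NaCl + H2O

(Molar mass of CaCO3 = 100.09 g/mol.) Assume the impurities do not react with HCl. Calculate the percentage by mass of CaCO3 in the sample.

63.0 %

n(HCl) added = 0.102 × 0.208 = 0.0212 mol
n(NaOH) used in back-titration = 0.0246 × 0.172 = 4.23 × 10^-3 mol
n(HCl) left over = 4.23 × 10^-3 mol (1:1 ratio)
n(HCl) consumed by analyte = 0.0212 − 4.23 × 10^-3 = 0.0170 mol
From the 1:2 ratio, n(CaCO3) = 1/2 × 0.0170 = 8.49 × 10^-3 mol
mass of CaCO3 = 8.49 × 10^-3 × 100.09 = 0.850 g
% CaCO3 = 0.850 / 1.35 × 100 = 63.0 %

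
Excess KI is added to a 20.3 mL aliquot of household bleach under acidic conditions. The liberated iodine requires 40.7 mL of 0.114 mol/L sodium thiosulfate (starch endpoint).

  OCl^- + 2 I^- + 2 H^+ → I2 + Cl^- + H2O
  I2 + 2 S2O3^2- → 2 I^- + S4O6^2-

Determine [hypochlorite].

n(S2O3^2-) = 0.0407 × 0.114 = 4.64 × 10^-3 mol
n(I2) = n(S2O3^2-)/2 = 2.32 × 10^-3 mol
n(OCl^-) in the aliquot = 2.32 × 10^-3 mol (1:1 ratio)
[OCl^-] = 2.32 × 10^-3 / 0.0203 = 0.114 mol/L

0.114 mol/L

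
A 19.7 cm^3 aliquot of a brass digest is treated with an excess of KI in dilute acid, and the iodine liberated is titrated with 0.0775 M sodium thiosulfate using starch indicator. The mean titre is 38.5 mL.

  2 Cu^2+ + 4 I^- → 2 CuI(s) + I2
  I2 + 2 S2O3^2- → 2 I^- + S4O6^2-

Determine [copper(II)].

n(S2O3^2-) = 0.0385 × 0.0775 = 2.98 × 10^-3 mol
n(I2) = n(S2O3^2-)/2 = 1.49 × 10^-3 mol
From the 2:1 ratio, n(Cu2+) in the aliquot = 2/1 × 1.49 × 10^-3 = 2.98 × 10^-3 mol
[Cu2+] = 2.98 × 10^-3 / 0.0197 = 0.151 mol/L

0.151 M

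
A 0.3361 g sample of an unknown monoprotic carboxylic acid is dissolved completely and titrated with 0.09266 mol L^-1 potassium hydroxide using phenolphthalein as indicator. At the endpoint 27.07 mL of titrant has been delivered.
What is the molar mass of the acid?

n(KOH) = 0.02707 L × 0.09266 mol/L = 2.508 × 10^-3 mol
n(HA) = 2.508 × 10^-3 mol (1:1 ratio)
M = m / n = 0.3361 g / 2.508 × 10^-3 mol = 134.0 g/mol

134.0 g/mol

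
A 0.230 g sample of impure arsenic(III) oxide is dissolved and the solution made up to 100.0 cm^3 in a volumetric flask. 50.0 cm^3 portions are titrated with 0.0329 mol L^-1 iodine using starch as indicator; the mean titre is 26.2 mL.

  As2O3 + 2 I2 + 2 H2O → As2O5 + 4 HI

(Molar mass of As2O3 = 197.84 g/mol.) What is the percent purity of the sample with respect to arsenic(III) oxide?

74.1 %

n(I2) per titration = 0.0262 × 0.0329 = 8.62 × 10^-4 mol
From the 1:2 ratio, n(As2O3) in each aliquot = 1/2 × 8.62 × 10^-4 = 4.31 × 10^-4 mol
n(As2O3) in the whole flask = 4.31 × 10^-4 × 100.0/50.0 = 8.62 × 10^-4 mol
mass of As2O3 = 8.62 × 10^-4 × 197.84 = 0.171 g
% As2O3 = 0.171 / 0.230 × 100 = 74.1 %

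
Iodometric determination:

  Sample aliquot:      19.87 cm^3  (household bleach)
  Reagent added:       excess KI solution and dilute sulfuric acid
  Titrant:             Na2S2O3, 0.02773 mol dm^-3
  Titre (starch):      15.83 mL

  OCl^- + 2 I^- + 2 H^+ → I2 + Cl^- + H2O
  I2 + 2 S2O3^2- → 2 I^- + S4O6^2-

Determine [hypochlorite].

0.01105 mol/L

n(S2O3^2-) = 0.01583 × 0.02773 = 4.390 × 10^-4 mol
n(I2) = n(S2O3^2-)/2 = 2.195 × 10^-4 mol
n(OCl^-) in the aliquot = 2.195 × 10^-4 mol (1:1 ratio)
[OCl^-] = 2.195 × 10^-4 / 0.01987 = 0.01105 mol/L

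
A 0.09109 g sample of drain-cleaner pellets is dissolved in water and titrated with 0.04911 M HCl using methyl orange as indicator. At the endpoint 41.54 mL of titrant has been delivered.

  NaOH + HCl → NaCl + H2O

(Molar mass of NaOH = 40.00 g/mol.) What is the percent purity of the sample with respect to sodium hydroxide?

89.58 %

n(HCl) = 0.04154 L × 0.04911 mol/L = 2.040 × 10^-3 mol
n(NaOH) = 2.040 × 10^-3 mol (1:1 ratio)
mass of NaOH = 2.040 × 10^-3 × 40.00 g/mol = 0.08160 g
% NaOH = 0.08160 / 0.09109 × 100 = 89.58 %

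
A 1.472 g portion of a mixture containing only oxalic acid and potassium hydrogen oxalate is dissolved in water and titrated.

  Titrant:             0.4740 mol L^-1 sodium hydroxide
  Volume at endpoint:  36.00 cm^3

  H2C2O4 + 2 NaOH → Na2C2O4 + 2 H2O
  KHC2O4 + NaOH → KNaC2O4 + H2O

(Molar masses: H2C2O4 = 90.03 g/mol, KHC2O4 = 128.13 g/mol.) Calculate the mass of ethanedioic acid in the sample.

0.3869 g

n(NaOH) = 0.03600 × 0.4740 = 0.01706 mol
Let x = n(H2C2O4), y = n(KHC2O4).
Titrant: 2x + 1y = 0.01706;  mass: 90.03x + 128.13y = 1.472
Solving, x = 4.298 × 10^-3 mol, y = 8.469 × 10^-3 mol
mass of H2C2O4 = 4.298 × 10^-3 × 90.03 = 0.3869 g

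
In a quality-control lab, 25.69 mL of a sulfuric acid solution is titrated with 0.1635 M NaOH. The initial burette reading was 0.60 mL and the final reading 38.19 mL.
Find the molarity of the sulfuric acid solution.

H2SO4 + 2 NaOH → Na2SO4 + 2 H2O
n(NaOH) = 0.03759 L × 0.1635 mol/L = 6.146 × 10^-3 mol
From the 1:2 mole ratio, n(H2SO4) = 1/2 × 6.146 × 10^-3 = 3.073 × 10^-3 mol
[H2SO4] = 3.073 × 10^-3 mol / 0.02569 L = 0.1196 mol/L

0.1196 M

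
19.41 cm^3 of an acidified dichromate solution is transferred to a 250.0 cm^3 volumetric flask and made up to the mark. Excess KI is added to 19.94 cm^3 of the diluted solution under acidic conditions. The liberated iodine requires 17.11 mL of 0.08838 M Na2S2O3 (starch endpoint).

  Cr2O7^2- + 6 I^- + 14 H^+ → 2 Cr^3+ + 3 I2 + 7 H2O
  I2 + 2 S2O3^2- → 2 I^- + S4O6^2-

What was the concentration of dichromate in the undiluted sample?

0.1628 M

n(S2O3^2-) = 0.01711 × 0.08838 = 1.512 × 10^-3 mol
n(I2) = n(S2O3^2-)/2 = 7.561 × 10^-4 mol
From the 1:3 ratio, n(Cr2O7^2-) in the aliquot = 1/3 × 7.561 × 10^-4 = 2.520 × 10^-4 mol
[Cr2O7^2-]_dilute = 2.520 × 10^-4 / 0.01994 = 0.01264 mol/L
[Cr2O7^2-]_original = 0.01264 × 250.0/19.41 = 0.1628 mol/L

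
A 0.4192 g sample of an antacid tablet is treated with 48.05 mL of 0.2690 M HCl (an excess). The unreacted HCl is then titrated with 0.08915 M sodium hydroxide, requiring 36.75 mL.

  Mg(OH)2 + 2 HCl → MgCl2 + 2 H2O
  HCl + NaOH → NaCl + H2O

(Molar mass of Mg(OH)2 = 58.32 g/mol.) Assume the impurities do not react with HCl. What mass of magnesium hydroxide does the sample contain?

0.2814 g

n(HCl) added = 0.04805 × 0.2690 = 0.01293 mol
n(NaOH) used in back-titration = 0.03675 × 0.08915 = 3.276 × 10^-3 mol
n(HCl) left over = 3.276 × 10^-3 mol (1:1 ratio)
n(HCl) consumed by analyte = 0.01293 − 3.276 × 10^-3 = 9.649 × 10^-3 mol
From the 1:2 ratio, n(Mg(OH)2) = 1/2 × 9.649 × 10^-3 = 4.825 × 10^-3 mol
mass of Mg(OH)2 = 4.825 × 10^-3 × 58.32 = 0.2814 g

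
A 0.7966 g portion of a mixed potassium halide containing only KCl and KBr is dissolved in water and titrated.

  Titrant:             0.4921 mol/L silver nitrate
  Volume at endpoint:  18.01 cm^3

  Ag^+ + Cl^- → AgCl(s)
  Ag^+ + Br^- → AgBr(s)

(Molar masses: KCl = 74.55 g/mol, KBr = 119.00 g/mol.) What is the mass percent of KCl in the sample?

54.33 %

n(AgNO3) = 0.01801 × 0.4921 = 8.863 × 10^-3 mol
Let x = n(KCl), y = n(KBr).
Titrant: 1x + 1y = 8.863 × 10^-3;  mass: 74.55x + 119.00y = 0.7966
Solving, x = 5.806 × 10^-3 mol, y = 3.057 × 10^-3 mol
mass of KCl = 5.806 × 10^-3 × 74.55 = 0.4328 g
% KCl = 0.4328 / 0.7966 × 100 = 54.33 %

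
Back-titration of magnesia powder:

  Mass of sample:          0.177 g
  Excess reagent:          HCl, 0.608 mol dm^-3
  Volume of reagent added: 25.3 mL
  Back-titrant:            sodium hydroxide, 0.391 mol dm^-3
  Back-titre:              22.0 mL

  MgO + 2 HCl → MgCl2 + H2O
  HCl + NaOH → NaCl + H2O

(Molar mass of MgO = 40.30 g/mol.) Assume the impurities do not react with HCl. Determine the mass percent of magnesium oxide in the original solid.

n(HCl) added = 0.0253 × 0.608 = 0.0154 mol
n(NaOH) used in back-titration = 0.0220 × 0.391 = 8.60 × 10^-3 mol
n(HCl) left over = 8.60 × 10^-3 mol (1:1 ratio)
n(HCl) consumed by analyte = 0.0154 − 8.60 × 10^-3 = 6.78 × 10^-3 mol
From the 1:2 ratio, n(MgO) = 1/2 × 6.78 × 10^-3 = 3.39 × 10^-3 mol
mass of MgO = 3.39 × 10^-3 × 40.30 = 0.137 g
% MgO = 0.137 / 0.177 × 100 = 77.2 %

77.2 %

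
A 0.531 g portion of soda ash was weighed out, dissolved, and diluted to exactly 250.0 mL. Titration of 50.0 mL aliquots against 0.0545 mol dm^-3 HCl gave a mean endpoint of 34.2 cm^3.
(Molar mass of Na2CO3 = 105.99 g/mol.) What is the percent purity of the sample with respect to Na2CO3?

93.0 %

Na2CO3 + 2 HCl → 2 NaCl + H2O + CO2
n(HCl) per titration = 0.0342 × 0.0545 = 1.86 × 10^-3 mol
From the 1:2 ratio, n(Na2CO3) in each aliquot = 1/2 × 1.86 × 10^-3 = 9.32 × 10^-4 mol
n(Na2CO3) in the whole flask = 9.32 × 10^-4 × 250.0/50.0 = 4.66 × 10^-3 mol
mass of Na2CO3 = 4.66 × 10^-3 × 105.99 = 0.494 g
% Na2CO3 = 0.494 / 0.531 × 100 = 93.0 %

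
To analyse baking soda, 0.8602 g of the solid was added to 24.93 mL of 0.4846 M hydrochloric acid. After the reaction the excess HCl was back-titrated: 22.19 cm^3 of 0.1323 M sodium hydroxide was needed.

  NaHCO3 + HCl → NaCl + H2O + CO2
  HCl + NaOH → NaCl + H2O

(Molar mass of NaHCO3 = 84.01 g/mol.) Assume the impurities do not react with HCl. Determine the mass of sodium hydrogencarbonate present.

n(HCl) added = 0.02493 × 0.4846 = 0.01208 mol
n(NaOH) used in back-titration = 0.02219 × 0.1323 = 2.936 × 10^-3 mol
n(HCl) left over = 2.936 × 10^-3 mol (1:1 ratio)
n(HCl) consumed by analyte = 0.01208 − 2.936 × 10^-3 = 9.145 × 10^-3 mol
n(NaHCO3) = 9.145 × 10^-3 mol (1:1 ratio)
mass of NaHCO3 = 9.145 × 10^-3 × 84.01 = 0.7683 g

0.7683 g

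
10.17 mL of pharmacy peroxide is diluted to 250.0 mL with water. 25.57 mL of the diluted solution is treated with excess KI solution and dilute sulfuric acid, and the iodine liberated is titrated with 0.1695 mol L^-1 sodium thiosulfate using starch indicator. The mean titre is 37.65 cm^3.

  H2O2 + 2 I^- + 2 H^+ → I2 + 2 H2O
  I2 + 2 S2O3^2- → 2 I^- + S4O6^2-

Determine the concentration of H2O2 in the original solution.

3.068 mol/L

n(S2O3^2-) = 0.03765 × 0.1695 = 6.382 × 10^-3 mol
n(I2) = n(S2O3^2-)/2 = 3.191 × 10^-3 mol
n(H2O2) in the aliquot = 3.191 × 10^-3 mol (1:1 ratio)
[H2O2]_dilute = 3.191 × 10^-3 / 0.02557 = 0.1248 mol/L
[H2O2]_original = 0.1248 × 250.0/10.17 = 3.068 mol/L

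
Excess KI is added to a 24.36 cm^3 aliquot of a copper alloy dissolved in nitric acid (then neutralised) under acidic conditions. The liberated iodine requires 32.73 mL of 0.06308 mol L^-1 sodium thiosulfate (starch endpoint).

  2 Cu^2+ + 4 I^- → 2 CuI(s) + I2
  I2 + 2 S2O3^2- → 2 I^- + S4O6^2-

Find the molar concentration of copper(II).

0.08475 mol/L

n(S2O3^2-) = 0.03273 × 0.06308 = 2.065 × 10^-3 mol
n(I2) = n(S2O3^2-)/2 = 1.032 × 10^-3 mol
From the 2:1 ratio, n(Cu2+) in the aliquot = 2/1 × 1.032 × 10^-3 = 2.065 × 10^-3 mol
[Cu2+] = 2.065 × 10^-3 / 0.02436 = 0.08475 mol/L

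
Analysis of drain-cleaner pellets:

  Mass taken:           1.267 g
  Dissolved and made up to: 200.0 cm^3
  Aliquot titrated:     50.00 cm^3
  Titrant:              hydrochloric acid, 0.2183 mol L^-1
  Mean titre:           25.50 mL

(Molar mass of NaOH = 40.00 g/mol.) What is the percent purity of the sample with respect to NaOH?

NaOH + HCl → NaCl + H2O
n(HCl) per titration = 0.02550 × 0.2183 = 5.567 × 10^-3 mol
n(NaOH) in each aliquot = 5.567 × 10^-3 mol (1:1 ratio)
n(NaOH) in the whole flask = 5.567 × 10^-3 × 200.0/50.00 = 0.02227 mol
mass of NaOH = 0.02227 × 40.00 = 0.8907 g
% NaOH = 0.8907 / 1.267 × 100 = 70.30 %

70.30 %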